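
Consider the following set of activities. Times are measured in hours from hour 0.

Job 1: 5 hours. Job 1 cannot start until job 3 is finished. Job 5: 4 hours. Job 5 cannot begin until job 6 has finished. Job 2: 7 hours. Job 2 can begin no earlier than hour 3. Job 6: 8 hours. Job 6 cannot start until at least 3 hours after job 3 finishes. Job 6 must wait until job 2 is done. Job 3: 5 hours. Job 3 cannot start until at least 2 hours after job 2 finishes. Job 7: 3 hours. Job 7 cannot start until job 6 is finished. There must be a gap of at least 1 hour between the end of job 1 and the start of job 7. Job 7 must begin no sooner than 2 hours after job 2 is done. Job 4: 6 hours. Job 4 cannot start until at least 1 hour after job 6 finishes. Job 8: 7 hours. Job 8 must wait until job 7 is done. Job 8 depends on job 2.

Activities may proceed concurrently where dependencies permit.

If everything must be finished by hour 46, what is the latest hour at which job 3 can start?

To finish by hour 46, job 8 (duration 7) must start no later than hour 39.
Job 7 has to be done before job 8 (must start by hour 39). That means finishing by hour 39, i.e. starting by 39 − 3 = hour 36.
Job 1 feeds into job 7 (must start by hour 36, minus 1-hour gap → hour 35); so job 1 must finish by hour 35 and therefore start by hour 30.
Nothing follows job 4; the deadline of hour 46 is its only limit. It must start by 46 − 6 = hour 40.
To finish by hour 46, job 5 (duration 4) must start no later than hour 42.
Job 6 has several dependents: job 4 (must start by hour 40, minus 1-hour gap → hour 39); job 5 (must start by hour 42); job 7 (must start by hour 36). The earliest of those limits is hour 36, so job 6 must start by 36 − 8 = hour 28.
Job 3 must finish in time for job 1 (must start by hour 30); job 6 (must start by hour 28, minus 3-hour gap → hour 25). The tightest is hour 25, so job 3 must start by 25 − 5 = hour 20.

20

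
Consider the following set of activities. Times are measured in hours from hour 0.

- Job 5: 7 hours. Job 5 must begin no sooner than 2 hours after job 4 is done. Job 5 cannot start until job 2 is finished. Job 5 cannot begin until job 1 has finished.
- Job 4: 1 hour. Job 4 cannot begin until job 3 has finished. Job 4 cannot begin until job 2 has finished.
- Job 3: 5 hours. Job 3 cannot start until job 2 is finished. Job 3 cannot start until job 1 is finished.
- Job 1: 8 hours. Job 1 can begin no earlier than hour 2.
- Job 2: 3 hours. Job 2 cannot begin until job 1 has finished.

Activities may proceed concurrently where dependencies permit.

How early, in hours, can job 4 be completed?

Job 1 cannot begin until its own release at hour 2. It runs from hour 2 to 2 + 8 = hour 10.
After job 1 (finishes hour 10), job 2 can start at hour 10 and finishes at hour 13.
Job 3 needs all of job 2 (finishes hour 13); job 1 (finishes hour 10). That puts its earliest start at hour 13; it finishes at 13 + 5 = hour 18.
Job 4 has to wait for job 3 (finishes hour 18); job 2 (finishes hour 13). The latest of these is hour 18, so job 4 runs hour 18 to 18 + 1 = hour 19.

19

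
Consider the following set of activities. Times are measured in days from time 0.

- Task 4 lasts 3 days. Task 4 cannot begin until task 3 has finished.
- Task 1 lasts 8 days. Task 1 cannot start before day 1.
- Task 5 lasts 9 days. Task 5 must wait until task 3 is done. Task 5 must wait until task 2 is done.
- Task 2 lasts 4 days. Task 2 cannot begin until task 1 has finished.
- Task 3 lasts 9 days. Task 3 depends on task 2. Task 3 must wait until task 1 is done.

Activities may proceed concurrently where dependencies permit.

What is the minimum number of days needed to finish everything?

31

Task 1 waits on its own release at day 1, so it starts at day 1 and finishes at 1 + 8 = day 9.
After task 1 (finishes day 9), task 2 can start at day 9 and finishes at day 13.
Task 3 needs all of task 2 (finishes day 13); task 1 (finishes day 9). That puts its earliest start at day 13; it finishes at 13 + 9 = day 22.
Task 5 needs all of task 3 (finishes day 22); task 2 (finishes day 13). That puts its earliest start at day 22; it finishes at 22 + 9 = day 31.
Task 4 cannot begin until task 3 (finishes day 22). It runs from day 22 to 22 + 3 = day 25.
All tasks are finished once the last one completes. Finish times: Task 1 at 9, Task 2 at 13, Task 3 at 22, Task 4 at 25, Task 5 at 31. The latest is day 31.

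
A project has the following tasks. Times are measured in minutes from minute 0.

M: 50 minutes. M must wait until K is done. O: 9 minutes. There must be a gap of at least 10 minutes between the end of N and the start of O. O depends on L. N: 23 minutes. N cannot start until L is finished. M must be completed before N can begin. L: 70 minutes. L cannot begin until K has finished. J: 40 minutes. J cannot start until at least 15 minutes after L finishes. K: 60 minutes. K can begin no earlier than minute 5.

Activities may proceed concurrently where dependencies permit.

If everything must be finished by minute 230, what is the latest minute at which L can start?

105

Nothing follows J; the deadline of minute 230 is its only limit. It must start by 230 − 40 = minute 190.
To finish by minute 230, O (duration 9) must start no later than minute 221.
Since O (must start by minute 221, minus 10-minute gap → minute 211) depends on it, N must finish by minute 211. Backing off its 23-minute duration gives a latest start of minute 188.
L has several dependents: J (must start by minute 190, minus 15-minute gap → minute 175); N (must start by minute 188); O (must start by minute 221). The earliest of those limits is minute 175, so L must start by 175 − 70 = minute 105.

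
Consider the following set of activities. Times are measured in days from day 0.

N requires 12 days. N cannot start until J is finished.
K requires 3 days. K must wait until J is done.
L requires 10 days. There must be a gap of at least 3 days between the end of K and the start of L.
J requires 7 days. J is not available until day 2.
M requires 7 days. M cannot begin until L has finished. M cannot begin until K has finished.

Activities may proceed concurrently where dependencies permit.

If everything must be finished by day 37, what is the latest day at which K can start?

M has no dependents, so it just needs to finish by day 37. Starting by 37 − 7 = day 30 achieves that.
L feeds into M (must start by day 30); so L must finish by day 30 and therefore start by day 20.
K must finish in time for L (must start by day 20, minus 3-day gap → day 17); M (must start by day 30). The tightest is day 17, so K must start by 17 − 3 = day 14.

14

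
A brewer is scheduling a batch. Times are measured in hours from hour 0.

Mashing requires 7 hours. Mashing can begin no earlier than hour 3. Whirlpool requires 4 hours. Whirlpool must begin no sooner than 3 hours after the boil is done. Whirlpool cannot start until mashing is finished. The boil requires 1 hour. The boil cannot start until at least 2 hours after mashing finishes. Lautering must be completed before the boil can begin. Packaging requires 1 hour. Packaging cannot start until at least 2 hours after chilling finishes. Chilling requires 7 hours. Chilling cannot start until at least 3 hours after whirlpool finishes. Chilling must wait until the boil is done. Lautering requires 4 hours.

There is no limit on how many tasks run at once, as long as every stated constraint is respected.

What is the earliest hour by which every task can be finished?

33

Lautering has no prerequisites, so it starts at hour 0 and finishes at hour 4.
Mashing cannot begin until its own release at hour 3. It runs from hour 3 to 3 + 7 = hour 10.
The boil has to wait for mashing (finishes hour 10, plus 2-hour gap → hour 12); lautering (finishes hour 4). The latest of these is hour 12, so the boil runs hour 12 to 12 + 1 = hour 13.
Whirlpool needs all of the boil (finishes hour 13, plus 3-hour gap → hour 16); mashing (finishes hour 10). That puts its earliest start at hour 16; it finishes at 16 + 4 = hour 20.
Chilling has to wait for whirlpool (finishes hour 20, plus 3-hour gap → hour 23); the boil (finishes hour 13). The latest of these is hour 23, so chilling runs hour 23 to 23 + 7 = hour 30.
Packaging cannot begin until chilling (finishes hour 30, plus 2-hour gap → hour 32). It runs from hour 32 to 32 + 1 = hour 33.
All tasks are finished once the last one completes. Finish times: Mashing at 10, Lautering at 4, The boil at 13, Whirlpool at 20, Chilling at 30, Packaging at 33. The latest is hour 33.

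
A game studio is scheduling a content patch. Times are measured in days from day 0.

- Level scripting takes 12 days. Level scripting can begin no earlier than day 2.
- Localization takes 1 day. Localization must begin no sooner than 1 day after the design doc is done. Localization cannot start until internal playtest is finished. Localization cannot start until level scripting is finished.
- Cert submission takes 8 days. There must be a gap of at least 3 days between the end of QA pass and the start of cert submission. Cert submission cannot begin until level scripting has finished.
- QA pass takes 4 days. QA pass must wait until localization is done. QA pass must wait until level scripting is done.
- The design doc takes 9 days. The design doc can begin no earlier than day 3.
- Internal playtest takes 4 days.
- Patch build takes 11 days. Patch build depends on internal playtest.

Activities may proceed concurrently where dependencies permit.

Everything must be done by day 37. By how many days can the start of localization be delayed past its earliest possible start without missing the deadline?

7

Internal playtest can start immediately at day 0; it finishes at day 4.
After its own release at day 2, level scripting can start at day 2 and finishes at day 14.
The design doc cannot begin until its own release at day 3. It runs from day 3 to 3 + 9 = day 12.
Localization needs all of the design doc (finishes day 12, plus 1-day gap → day 13); internal playtest (finishes day 4); level scripting (finishes day 14). That puts its earliest start at day 14; it finishes at 14 + 1 = day 15.

Working backward from the deadline:
To finish by day 37, cert submission (duration 8) must start no later than day 29.
QA pass has to be done before cert submission (must start by day 29, minus 3-day gap → day 26). That means finishing by day 26, i.e. starting by 26 − 4 = day 22.
Localization has to be done before QA pass (must start by day 22). That means finishing by day 22, i.e. starting by 22 − 1 = day 21.
So localization can start as early as day 14 and as late as day 21, giving 21 − 14 = 7 days of slack.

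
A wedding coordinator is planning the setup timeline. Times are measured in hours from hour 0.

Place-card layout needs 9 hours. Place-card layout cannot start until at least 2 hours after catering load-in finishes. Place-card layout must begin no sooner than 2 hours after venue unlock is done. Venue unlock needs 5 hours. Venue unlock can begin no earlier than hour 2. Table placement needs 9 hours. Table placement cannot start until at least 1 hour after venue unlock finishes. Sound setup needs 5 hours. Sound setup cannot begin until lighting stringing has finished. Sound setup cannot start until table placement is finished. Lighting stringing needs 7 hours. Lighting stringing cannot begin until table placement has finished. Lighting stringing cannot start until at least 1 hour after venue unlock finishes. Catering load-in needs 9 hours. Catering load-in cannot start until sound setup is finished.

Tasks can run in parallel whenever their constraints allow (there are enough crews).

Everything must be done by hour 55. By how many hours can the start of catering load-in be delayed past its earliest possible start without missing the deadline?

6

Venue unlock cannot begin until its own release at hour 2. It runs from hour 2 to 2 + 5 = hour 7.
Table placement cannot begin until venue unlock (finishes hour 7, plus 1-hour gap → hour 8). It runs from hour 8 to 8 + 9 = hour 17.
Lighting stringing needs all of table placement (finishes hour 17); venue unlock (finishes hour 7, plus 1-hour gap → hour 8). That puts its earliest start at hour 17; it finishes at 17 + 7 = hour 24.
Sound setup has to wait for lighting stringing (finishes hour 24); table placement (finishes hour 17). The latest of these is hour 24, so sound setup runs hour 24 to 24 + 5 = hour 29.
Catering load-in cannot begin until sound setup (finishes hour 29). It runs from hour 29 to 29 + 9 = hour 38.

Working backward from the deadline:
Place-card layout must finish by hour 55; it takes 9 hours, so it must start by 55 − 9 = hour 46.
Catering load-in has to be done before place-card layout (must start by hour 46, minus 2-hour gap → hour 44). That means finishing by hour 44, i.e. starting by 44 − 9 = hour 35.
So catering load-in can start as early as hour 29 and as late as hour 35, giving 35 − 29 = 6 hours of slack.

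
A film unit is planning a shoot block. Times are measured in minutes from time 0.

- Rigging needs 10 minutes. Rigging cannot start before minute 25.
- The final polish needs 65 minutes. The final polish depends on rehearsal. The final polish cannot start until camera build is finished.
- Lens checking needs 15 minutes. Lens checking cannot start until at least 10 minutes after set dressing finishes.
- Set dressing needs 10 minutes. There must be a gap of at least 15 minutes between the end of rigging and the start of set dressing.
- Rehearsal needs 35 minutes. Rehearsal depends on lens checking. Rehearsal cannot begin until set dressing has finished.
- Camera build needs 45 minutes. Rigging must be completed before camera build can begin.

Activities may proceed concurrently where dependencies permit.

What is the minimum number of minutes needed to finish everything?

Rigging cannot begin until its own release at minute 25. It runs from minute 25 to 25 + 10 = minute 35.
After rigging (finishes minute 35), camera build can start at minute 35 and finishes at minute 80.
Set dressing cannot begin until rigging (finishes minute 35, plus 15-minute gap → minute 50). It runs from minute 50 to 50 + 10 = minute 60.
Lens checking waits on set dressing (finishes minute 60, plus 10-minute gap → minute 70), so it starts at minute 70 and finishes at 70 + 15 = minute 85.
Rehearsal has to wait for lens checking (finishes minute 85); set dressing (finishes minute 60). The latest of these is minute 85, so rehearsal runs minute 85 to 85 + 35 = minute 120.
The final polish has to wait for rehearsal (finishes minute 120); camera build (finishes minute 80). The latest of these is minute 120, so the final polish runs minute 120 to 120 + 65 = minute 185.
All tasks are finished once the last one completes. Finish times: Rigging at 35, Set dressing at 60, Camera build at 80, Lens checking at 85, Rehearsal at 120, The final polish at 185. The latest is minute 185.

185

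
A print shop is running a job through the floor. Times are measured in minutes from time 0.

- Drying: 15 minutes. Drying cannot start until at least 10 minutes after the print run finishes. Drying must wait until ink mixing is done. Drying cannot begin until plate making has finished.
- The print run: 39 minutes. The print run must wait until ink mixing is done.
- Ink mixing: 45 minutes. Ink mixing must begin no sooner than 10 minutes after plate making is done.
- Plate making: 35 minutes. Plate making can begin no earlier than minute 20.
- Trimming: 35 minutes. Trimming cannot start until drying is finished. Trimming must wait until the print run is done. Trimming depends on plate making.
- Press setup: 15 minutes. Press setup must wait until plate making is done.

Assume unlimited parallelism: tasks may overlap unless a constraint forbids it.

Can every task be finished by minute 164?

Plate making cannot begin until its own release at minute 20. It runs from minute 20 to 20 + 35 = minute 55.
After plate making (finishes minute 55), press setup can start at minute 55 and finishes at minute 70.
Ink mixing waits on plate making (finishes minute 55, plus 10-minute gap → minute 65), so it starts at minute 65 and finishes at 65 + 45 = minute 110.
The print run cannot begin until ink mixing (finishes minute 110). It runs from minute 110 to 110 + 39 = minute 149.
For drying: the print run (finishes minute 149, plus 10-minute gap → minute 159); ink mixing (finishes minute 110); plate making (finishes minute 55). Taking the maximum gives a start of minute 159, and it finishes at 159 + 15 = minute 174.
Trimming cannot start until drying (finishes minute 174); the print run (finishes minute 149); plate making (finishes minute 55). The controlling bound is minute 174, so trimming finishes at 174 + 35 = minute 209.
The earliest everything can be done is minute 209, which is after the deadline of 164, so it is not possible.

No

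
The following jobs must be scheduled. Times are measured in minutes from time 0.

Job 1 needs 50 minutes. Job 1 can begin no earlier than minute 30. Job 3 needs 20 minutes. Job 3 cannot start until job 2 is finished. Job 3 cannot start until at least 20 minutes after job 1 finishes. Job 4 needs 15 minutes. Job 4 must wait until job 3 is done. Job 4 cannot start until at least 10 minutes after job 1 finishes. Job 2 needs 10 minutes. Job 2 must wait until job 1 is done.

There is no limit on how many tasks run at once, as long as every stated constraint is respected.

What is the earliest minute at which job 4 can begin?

After its own release at minute 30, job 1 can start at minute 30 and finishes at minute 80.
Job 2 waits on job 1 (finishes minute 80), so it starts at minute 80 and finishes at 80 + 10 = minute 90.
Job 3 cannot start until job 2 (finishes minute 90); job 1 (finishes minute 80, plus 20-minute gap → minute 100). The controlling bound is minute 100, so job 3 finishes at 100 + 20 = minute 120.
Job 4 waits on job 3 (finishes minute 120); job 1 (finishes minute 80, plus 10-minute gap → minute 90). The latest of these is minute 120, which is the earliest job 4 can start.

120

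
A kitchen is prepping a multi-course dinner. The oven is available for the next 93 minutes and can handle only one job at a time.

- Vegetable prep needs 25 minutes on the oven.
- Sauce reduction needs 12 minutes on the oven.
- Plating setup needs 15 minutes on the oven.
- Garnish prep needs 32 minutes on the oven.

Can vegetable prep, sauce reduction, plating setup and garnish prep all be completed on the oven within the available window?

Running back to back, the jobs need 25 + 12 + 15 + 32 = 84 minutes on the oven.
Since 84 ≤ 93, they fit within the window.

Yes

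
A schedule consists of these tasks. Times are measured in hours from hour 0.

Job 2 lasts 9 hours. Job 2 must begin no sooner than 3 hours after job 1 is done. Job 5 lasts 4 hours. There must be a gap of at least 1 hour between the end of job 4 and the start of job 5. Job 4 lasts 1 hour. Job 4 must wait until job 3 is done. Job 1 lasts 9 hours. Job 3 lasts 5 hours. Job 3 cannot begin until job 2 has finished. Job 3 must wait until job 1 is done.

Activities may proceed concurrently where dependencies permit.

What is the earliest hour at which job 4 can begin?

Job 1 can start immediately at hour 0; it finishes at hour 9.
Job 2 waits on job 1 (finishes hour 9, plus 3-hour gap → hour 12), so it starts at hour 12 and finishes at 12 + 9 = hour 21.
Job 3 needs all of job 2 (finishes hour 21); job 1 (finishes hour 9). That puts its earliest start at hour 21; it finishes at 21 + 5 = hour 26.
Job 4 waits on job 3 (finishes hour 26), so the earliest it can start is hour 26.

26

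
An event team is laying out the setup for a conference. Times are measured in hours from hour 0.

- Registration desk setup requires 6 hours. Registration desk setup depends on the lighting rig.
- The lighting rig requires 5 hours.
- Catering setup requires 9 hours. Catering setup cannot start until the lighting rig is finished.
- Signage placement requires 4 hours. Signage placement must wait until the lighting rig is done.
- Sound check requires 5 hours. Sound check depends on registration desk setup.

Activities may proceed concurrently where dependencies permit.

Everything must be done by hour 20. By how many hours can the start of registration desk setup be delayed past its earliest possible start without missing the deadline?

4

Nothing blocks the lighting rig, so it runs from hour 0 to hour 5.
Registration desk setup waits on the lighting rig (finishes hour 5), so it starts at hour 5 and finishes at 5 + 6 = hour 11.

Working backward from the deadline:
Sound check must finish by hour 20; it takes 5 hours, so it must start by 20 − 5 = hour 15.
Registration desk setup has to be done before sound check (must start by hour 15). That means finishing by hour 15, i.e. starting by 15 − 6 = hour 9.
So registration desk setup can start as early as hour 5 and as late as hour 9, giving 9 − 5 = 4 hours of slack.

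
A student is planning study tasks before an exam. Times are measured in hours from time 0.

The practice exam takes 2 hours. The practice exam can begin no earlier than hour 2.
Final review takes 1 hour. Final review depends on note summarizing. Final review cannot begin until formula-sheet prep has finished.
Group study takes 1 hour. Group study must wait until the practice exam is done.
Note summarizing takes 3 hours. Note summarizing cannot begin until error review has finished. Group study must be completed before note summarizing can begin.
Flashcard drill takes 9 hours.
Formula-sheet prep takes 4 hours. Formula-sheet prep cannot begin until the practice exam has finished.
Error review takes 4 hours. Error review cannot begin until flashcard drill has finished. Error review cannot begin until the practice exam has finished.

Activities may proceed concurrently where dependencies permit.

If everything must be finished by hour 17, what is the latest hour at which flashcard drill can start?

0

Nothing follows final review; the deadline of hour 17 is its only limit. It must start by 17 − 1 = hour 16.
Note summarizing feeds into final review (must start by hour 16); so note summarizing must finish by hour 16 and therefore start by hour 13.
Error review has to be done before note summarizing (must start by hour 13). That means finishing by hour 13, i.e. starting by 13 − 4 = hour 9.
Flashcard drill has to be done before error review (must start by hour 9). That means finishing by hour 9, i.e. starting by 9 − 9 = hour 0.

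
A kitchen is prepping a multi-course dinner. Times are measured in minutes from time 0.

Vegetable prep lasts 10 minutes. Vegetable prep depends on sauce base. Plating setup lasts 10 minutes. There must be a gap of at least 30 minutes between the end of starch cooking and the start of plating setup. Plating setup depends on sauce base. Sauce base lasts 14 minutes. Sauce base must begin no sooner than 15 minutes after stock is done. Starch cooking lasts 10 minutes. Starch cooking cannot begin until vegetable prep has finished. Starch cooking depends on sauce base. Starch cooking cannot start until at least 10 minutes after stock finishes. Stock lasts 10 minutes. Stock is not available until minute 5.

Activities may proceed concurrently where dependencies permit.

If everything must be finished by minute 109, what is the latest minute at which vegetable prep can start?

Nothing follows plating setup; the deadline of minute 109 is its only limit. It must start by 109 − 10 = minute 99.
Starch cooking feeds into plating setup (must start by minute 99, minus 30-minute gap → minute 69); so starch cooking must finish by minute 69 and therefore start by minute 59.
Vegetable prep must finish before starch cooking (must start by minute 59). With a 10-minute duration, vegetable prep must start by 59 − 10 = minute 49.

49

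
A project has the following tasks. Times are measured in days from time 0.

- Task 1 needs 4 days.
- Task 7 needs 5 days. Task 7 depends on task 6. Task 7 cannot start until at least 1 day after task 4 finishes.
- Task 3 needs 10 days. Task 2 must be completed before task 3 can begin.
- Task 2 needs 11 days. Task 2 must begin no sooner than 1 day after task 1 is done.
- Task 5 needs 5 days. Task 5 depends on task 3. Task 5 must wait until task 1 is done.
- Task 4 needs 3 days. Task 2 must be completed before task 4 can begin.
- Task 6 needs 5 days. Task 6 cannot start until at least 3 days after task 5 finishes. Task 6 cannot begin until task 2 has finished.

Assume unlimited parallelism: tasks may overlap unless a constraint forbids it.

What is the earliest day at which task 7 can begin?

Task 1 can start immediately at day 0; it finishes at day 4.
After task 1 (finishes day 4, plus 1-day gap → day 5), task 2 can start at day 5 and finishes at day 16.
Task 4 waits on task 2 (finishes day 16), so it starts at day 16 and finishes at 16 + 3 = day 19.
After task 2 (finishes day 16), task 3 can start at day 16 and finishes at day 26.
Task 5 needs all of task 3 (finishes day 26); task 1 (finishes day 4). That puts its earliest start at day 26; it finishes at 26 + 5 = day 31.
For task 6: task 5 (finishes day 31, plus 3-day gap → day 34); task 2 (finishes day 16). Taking the maximum gives a start of day 34, and it finishes at 34 + 5 = day 39.
Task 7 waits on task 6 (finishes day 39); task 4 (finishes day 19, plus 1-day gap → day 20). The latest of these is day 39, which is the earliest task 7 can start.

39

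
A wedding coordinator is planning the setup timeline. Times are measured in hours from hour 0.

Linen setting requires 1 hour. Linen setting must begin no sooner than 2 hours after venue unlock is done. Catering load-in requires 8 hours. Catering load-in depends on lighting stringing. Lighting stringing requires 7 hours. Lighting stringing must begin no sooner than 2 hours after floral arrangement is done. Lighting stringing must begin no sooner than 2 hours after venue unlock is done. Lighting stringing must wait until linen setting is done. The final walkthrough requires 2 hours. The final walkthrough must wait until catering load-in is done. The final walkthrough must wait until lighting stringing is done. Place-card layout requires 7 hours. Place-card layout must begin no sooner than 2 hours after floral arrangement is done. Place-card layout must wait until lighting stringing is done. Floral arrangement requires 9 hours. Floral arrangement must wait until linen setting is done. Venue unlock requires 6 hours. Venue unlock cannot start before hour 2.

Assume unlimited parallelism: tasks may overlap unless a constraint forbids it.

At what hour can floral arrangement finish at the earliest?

20

After its own release at hour 2, venue unlock can start at hour 2 and finishes at hour 8.
Linen setting cannot begin until venue unlock (finishes hour 8, plus 2-hour gap → hour 10). It runs from hour 10 to 10 + 1 = hour 11.
Floral arrangement waits on linen setting (finishes hour 11), so it starts at hour 11 and finishes at 11 + 9 = hour 20.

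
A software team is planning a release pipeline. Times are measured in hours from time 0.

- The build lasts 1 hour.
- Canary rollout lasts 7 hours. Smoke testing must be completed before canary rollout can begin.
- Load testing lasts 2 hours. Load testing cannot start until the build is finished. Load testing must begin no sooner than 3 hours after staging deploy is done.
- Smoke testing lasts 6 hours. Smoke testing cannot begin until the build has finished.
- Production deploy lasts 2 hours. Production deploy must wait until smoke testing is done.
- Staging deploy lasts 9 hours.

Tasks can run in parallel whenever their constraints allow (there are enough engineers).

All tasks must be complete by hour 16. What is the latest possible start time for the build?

2

Nothing follows canary rollout; the deadline of hour 16 is its only limit. It must start by 16 − 7 = hour 9.
Nothing follows production deploy; the deadline of hour 16 is its only limit. It must start by 16 − 2 = hour 14.
For smoke testing: canary rollout (must start by hour 9); production deploy (must start by hour 14). The most restrictive is hour 9; with a 6-hour duration, smoke testing must start by hour 3.
To finish by hour 16, load testing (duration 2) must start no later than hour 14.
The build feeds smoke testing (must start by hour 3); load testing (must start by hour 14). Taking the minimum, the build must finish by hour 3 and start by 3 − 1 = hour 2.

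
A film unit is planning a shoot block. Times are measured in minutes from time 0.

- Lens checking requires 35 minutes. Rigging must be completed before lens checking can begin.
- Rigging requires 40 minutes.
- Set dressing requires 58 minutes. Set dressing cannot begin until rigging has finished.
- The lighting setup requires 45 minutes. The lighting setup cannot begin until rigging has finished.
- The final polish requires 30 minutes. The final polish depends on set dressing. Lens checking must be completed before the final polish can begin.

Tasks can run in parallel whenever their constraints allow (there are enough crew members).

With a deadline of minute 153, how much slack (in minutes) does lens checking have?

48

Nothing blocks rigging, so it runs from minute 0 to minute 40.
After rigging (finishes minute 40), lens checking can start at minute 40 and finishes at minute 75.

Working backward from the deadline:
Nothing follows the final polish; the deadline of minute 153 is its only limit. It must start by 153 − 30 = minute 123.
Lens checking feeds into the final polish (must start by minute 123); so lens checking must finish by minute 123 and therefore start by minute 88.
So lens checking can start as early as minute 40 and as late as minute 88, giving 88 − 40 = 48 minutes of slack.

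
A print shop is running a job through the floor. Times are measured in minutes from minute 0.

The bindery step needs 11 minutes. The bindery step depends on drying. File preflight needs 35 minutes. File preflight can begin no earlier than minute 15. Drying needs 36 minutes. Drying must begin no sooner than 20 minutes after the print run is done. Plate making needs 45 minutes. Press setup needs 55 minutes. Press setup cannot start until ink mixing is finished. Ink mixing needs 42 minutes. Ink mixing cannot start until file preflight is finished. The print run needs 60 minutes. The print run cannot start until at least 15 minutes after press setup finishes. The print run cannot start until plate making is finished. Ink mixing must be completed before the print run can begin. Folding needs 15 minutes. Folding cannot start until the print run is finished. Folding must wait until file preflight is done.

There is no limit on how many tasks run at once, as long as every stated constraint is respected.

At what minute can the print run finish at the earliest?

222

Nothing blocks plate making, so it runs from minute 0 to minute 45.
File preflight waits on its own release at minute 15, so it starts at minute 15 and finishes at 15 + 35 = minute 50.
After file preflight (finishes minute 50), ink mixing can start at minute 50 and finishes at minute 92.
Press setup waits on ink mixing (finishes minute 92), so it starts at minute 92 and finishes at 92 + 55 = minute 147.
The print run needs all of press setup (finishes minute 147, plus 15-minute gap → minute 162); plate making (finishes minute 45); ink mixing (finishes minute 92). That puts its earliest start at minute 162; it finishes at 162 + 60 = minute 222.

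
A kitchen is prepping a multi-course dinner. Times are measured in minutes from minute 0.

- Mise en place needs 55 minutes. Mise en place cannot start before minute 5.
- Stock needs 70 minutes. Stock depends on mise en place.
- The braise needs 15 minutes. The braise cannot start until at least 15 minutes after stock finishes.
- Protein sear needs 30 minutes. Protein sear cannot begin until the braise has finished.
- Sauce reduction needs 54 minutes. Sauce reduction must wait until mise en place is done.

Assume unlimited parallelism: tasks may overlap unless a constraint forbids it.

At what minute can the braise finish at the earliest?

After its own release at minute 5, mise en place can start at minute 5 and finishes at minute 60.
After mise en place (finishes minute 60), stock can start at minute 60 and finishes at minute 130.
After stock (finishes minute 130, plus 15-minute gap → minute 145), the braise can start at minute 145 and finishes at minute 160.

160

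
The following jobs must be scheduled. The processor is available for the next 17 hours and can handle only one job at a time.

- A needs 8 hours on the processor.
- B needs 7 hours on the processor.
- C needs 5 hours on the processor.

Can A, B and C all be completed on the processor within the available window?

Running back to back, the jobs need 8 + 7 + 5 = 20 hours on the processor.
Since 20 > 17, they cannot all fit.

No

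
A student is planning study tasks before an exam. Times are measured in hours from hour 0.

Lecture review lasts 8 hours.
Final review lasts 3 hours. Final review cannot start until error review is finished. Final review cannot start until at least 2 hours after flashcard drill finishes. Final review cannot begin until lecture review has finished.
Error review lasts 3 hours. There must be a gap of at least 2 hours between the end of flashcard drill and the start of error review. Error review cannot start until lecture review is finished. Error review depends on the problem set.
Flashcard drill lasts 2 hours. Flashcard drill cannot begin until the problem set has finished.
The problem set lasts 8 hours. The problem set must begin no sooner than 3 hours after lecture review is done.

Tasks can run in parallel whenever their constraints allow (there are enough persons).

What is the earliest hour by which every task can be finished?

Nothing blocks lecture review, so it runs from hour 0 to hour 8.
The problem set waits on lecture review (finishes hour 8, plus 3-hour gap → hour 11), so it starts at hour 11 and finishes at 11 + 8 = hour 19.
Flashcard drill cannot begin until the problem set (finishes hour 19). It runs from hour 19 to 19 + 2 = hour 21.
Error review has to wait for flashcard drill (finishes hour 21, plus 2-hour gap → hour 23); lecture review (finishes hour 8); the problem set (finishes hour 19). The latest of these is hour 23, so error review runs hour 23 to 23 + 3 = hour 26.
Final review has to wait for error review (finishes hour 26); flashcard drill (finishes hour 21, plus 2-hour gap → hour 23); lecture review (finishes hour 8). The latest of these is hour 26, so final review runs hour 26 to 26 + 3 = hour 29.
All tasks are finished once the last one completes. Finish times: Lecture review at 8, The problem set at 19, Flashcard drill at 21, Error review at 26, Final review at 29. The latest is hour 29.

29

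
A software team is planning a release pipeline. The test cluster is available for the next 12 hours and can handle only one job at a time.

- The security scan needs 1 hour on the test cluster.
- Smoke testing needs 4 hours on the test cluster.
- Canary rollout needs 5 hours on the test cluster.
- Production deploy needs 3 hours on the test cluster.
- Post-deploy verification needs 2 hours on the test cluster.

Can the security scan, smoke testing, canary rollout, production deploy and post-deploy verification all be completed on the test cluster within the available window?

Running back to back, the jobs need 1 + 4 + 5 + 3 + 2 = 15 hours on the test cluster.
Since 15 > 12, they cannot all fit.

No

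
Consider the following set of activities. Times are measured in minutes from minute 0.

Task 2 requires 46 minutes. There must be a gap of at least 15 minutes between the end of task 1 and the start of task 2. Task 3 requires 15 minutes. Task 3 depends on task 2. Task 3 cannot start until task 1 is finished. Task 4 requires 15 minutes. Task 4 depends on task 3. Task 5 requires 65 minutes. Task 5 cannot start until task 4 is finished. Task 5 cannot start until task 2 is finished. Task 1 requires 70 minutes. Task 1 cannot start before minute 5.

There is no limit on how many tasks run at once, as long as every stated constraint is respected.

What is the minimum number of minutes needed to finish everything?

After its own release at minute 5, task 1 can start at minute 5 and finishes at minute 75.
Task 2 waits on task 1 (finishes minute 75, plus 15-minute gap → minute 90), so it starts at minute 90 and finishes at 90 + 46 = minute 136.
Task 3 has to wait for task 2 (finishes minute 136); task 1 (finishes minute 75). The latest of these is minute 136, so task 3 runs minute 136 to 136 + 15 = minute 151.
After task 3 (finishes minute 151), task 4 can start at minute 151 and finishes at minute 166.
Task 5 needs all of task 4 (finishes minute 166); task 2 (finishes minute 136). That puts its earliest start at minute 166; it finishes at 166 + 65 = minute 231.
All tasks are finished once the last one completes. Finish times: Task 1 at 75, Task 2 at 136, Task 3 at 151, Task 4 at 166, Task 5 at 231. The latest is minute 231.

231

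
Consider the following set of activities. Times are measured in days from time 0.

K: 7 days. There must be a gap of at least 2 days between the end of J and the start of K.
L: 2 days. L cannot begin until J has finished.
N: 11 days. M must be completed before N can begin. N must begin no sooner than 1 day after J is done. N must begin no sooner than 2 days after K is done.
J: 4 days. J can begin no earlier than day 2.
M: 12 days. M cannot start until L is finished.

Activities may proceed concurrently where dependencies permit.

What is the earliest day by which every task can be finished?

31

J waits on its own release at day 2, so it starts at day 2 and finishes at 2 + 4 = day 6.
L waits on J (finishes day 6), so it starts at day 6 and finishes at 6 + 2 = day 8.
M waits on L (finishes day 8), so it starts at day 8 and finishes at 8 + 12 = day 20.
K cannot begin until J (finishes day 6, plus 2-day gap → day 8). It runs from day 8 to 8 + 7 = day 15.
N has to wait for M (finishes day 20); J (finishes day 6, plus 1-day gap → day 7); K (finishes day 15, plus 2-day gap → day 17). The latest of these is day 20, so N runs day 20 to 20 + 11 = day 31.
All tasks are finished once the last one completes. Finish times: J at 6, K at 15, L at 8, M at 20, N at 31. The latest is day 31.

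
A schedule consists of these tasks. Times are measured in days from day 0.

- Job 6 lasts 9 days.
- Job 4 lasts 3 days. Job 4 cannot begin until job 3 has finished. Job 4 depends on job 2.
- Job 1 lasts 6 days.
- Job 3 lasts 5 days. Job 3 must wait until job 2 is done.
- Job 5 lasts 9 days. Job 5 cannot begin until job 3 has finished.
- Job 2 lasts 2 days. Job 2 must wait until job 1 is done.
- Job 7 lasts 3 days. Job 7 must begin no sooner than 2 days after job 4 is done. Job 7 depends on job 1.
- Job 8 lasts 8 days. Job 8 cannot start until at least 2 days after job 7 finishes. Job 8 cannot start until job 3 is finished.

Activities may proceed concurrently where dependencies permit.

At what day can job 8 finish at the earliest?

31

Nothing blocks job 1, so it runs from day 0 to day 6.
Job 2 cannot begin until job 1 (finishes day 6). It runs from day 6 to 6 + 2 = day 8.
Job 3 waits on job 2 (finishes day 8), so it starts at day 8 and finishes at 8 + 5 = day 13.
For job 4: job 3 (finishes day 13); job 2 (finishes day 8). Taking the maximum gives a start of day 13, and it finishes at 13 + 3 = day 16.
Job 7 needs all of job 4 (finishes day 16, plus 2-day gap → day 18); job 1 (finishes day 6). That puts its earliest start at day 18; it finishes at 18 + 3 = day 21.
Job 8 has to wait for job 7 (finishes day 21, plus 2-day gap → day 23); job 3 (finishes day 13). The latest of these is day 23, so job 8 runs day 23 to 23 + 8 = day 31.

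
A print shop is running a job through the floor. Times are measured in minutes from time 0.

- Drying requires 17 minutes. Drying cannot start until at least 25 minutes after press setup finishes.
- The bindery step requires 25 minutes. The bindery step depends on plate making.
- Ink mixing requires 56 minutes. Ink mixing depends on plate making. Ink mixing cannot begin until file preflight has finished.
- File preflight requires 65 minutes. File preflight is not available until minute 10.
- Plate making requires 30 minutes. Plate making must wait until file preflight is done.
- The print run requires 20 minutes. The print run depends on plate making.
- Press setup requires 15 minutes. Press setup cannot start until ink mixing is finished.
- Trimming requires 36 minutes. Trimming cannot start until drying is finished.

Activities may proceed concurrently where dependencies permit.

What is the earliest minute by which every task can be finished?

254

After its own release at minute 10, file preflight can start at minute 10 and finishes at minute 75.
Plate making waits on file preflight (finishes minute 75), so it starts at minute 75 and finishes at 75 + 30 = minute 105.
After plate making (finishes minute 105), the bindery step can start at minute 105 and finishes at minute 130.
After plate making (finishes minute 105), the print run can start at minute 105 and finishes at minute 125.
Ink mixing cannot start until plate making (finishes minute 105); file preflight (finishes minute 75). The controlling bound is minute 105, so ink mixing finishes at 105 + 56 = minute 161.
Press setup waits on ink mixing (finishes minute 161), so it starts at minute 161 and finishes at 161 + 15 = minute 176.
Drying waits on press setup (finishes minute 176, plus 25-minute gap → minute 201), so it starts at minute 201 and finishes at 201 + 17 = minute 218.
After drying (finishes minute 218), trimming can start at minute 218 and finishes at minute 254.
All tasks are finished once the last one completes. Finish times: File preflight at 75, Plate making at 105, Ink mixing at 161, Press setup at 176, The print run at 125, Drying at 218, Trimming at 254, The bindery step at 130. The latest is minute 254.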